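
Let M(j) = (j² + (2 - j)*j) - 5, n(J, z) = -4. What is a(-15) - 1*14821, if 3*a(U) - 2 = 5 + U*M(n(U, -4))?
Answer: -44261/3 ≈ -14754.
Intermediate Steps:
M(j) = -5 + j² + j*(2 - j) (M(j) = (j² + j*(2 - j)) - 5 = -5 + j² + j*(2 - j))
a(U) = 7/3 - 13*U/3 (a(U) = ⅔ + (5 + U*(-5 + 2*(-4)))/3 = ⅔ + (5 + U*(-5 - 8))/3 = ⅔ + (5 + U*(-13))/3 = ⅔ + (5 - 13*U)/3 = ⅔ + (5/3 - 13*U/3) = 7/3 - 13*U/3)
a(-15) - 1*14821 = (7/3 - 13/3*(-15)) - 1*14821 = (7/3 + 65) - 14821 = 202/3 - 14821 = -44261/3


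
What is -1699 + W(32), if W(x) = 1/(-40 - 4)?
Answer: -74757/44 ≈ -1699.0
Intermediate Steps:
W(x) = -1/44 (W(x) = 1/(-44) = -1/44)
-1699 + W(32) = -1699 - 1/44 = -74757/44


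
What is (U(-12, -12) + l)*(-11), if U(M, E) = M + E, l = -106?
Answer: 1430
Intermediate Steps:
U(M, E) = E + M
(U(-12, -12) + l)*(-11) = ((-12 - 12) - 106)*(-11) = (-24 - 106)*(-11) = -130*(-11) = 1430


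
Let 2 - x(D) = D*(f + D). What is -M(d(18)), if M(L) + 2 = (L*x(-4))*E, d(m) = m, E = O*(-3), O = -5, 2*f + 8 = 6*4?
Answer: -4858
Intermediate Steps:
f = 8 (f = -4 + (6*4)/2 = -4 + (½)*24 = -4 + 12 = 8)
x(D) = 2 - D*(8 + D)
E = 15 (E = -5*(-3) = 15)
M(L) = -2 + 270*L (M(L) = -2 + (L*(2 - 1*(-4)² - 8*(-4)))*15 = -2 + (L*(2 - 1*16 + 32))*15 = -2 + (L*(2 - 16 + 32))*15 = -2 + (L*18)*15 = -2 + (18*L)*15 = -2 + 270*L)
-M(d(18)) = -(-2 + 270*18) = -(-2 + 4860) = -1*4858 = -4858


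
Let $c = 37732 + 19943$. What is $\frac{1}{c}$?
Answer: $\frac{1}{57675} \approx 1.7339 \cdot 10^{-5}$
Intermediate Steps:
$c = 57675$
$\frac{1}{c} = \frac{1}{57675}$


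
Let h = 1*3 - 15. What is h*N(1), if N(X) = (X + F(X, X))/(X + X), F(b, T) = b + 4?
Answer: -36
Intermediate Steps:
h = -12 (h = 3 - 15 = -12)
F(b, T) = 4 + b
N(X) = (4 + 2*X)/(2*X) (N(X) = (X + (4 + X))/(X + X) = (4 + 2*X)/((2*X)) = (4 + 2*X)*(1/(2*X)) = (4 + 2*X)/(2*X))
h*N(1) = -12*(2 + 1)/1 = -12*3 = -36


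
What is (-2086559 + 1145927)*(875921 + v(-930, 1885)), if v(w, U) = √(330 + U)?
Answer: -823919322072 - 940632*√2215 ≈ -8.2396e+11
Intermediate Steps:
(-2086559 + 1145927)*(875921 + v(-930, 1885)) = (-2086559 + 1145927)*(875921 + √(330 + 1885)) = -940632*(875921 + √2215) = -823919322072 - 940632*√2215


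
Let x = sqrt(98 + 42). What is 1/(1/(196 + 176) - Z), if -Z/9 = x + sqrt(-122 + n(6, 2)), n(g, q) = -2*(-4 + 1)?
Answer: 372/(1 + 6696*sqrt(35) + 6696*I*sqrt(29)) ≈ 0.0051355 - 0.0046745*I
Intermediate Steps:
n(g, q) = 6 (n(g, q) = -2*(-3) = 6)
x = 2*sqrt(35) (x = sqrt(140) = 2*sqrt(35) ≈ 11.832)
Z = -18*sqrt(35) - 18*I*sqrt(29) (Z = -9*(2*sqrt(35) + sqrt(-122 + 6)) = -9*(2*sqrt(35) + sqrt(-116)) = -9*(2*sqrt(35) + 2*I*sqrt(29)) = -18*sqrt(35) - 18*I*sqrt(29) ≈ -106.49 - 96.933*I)
1/(1/(196 + 176) - Z) = 1/(1/(196 + 176) - (-18*sqrt(35) - 18*I*sqrt(29))) = 1/(1/372 + (18*sqrt(35) + 18*I*sqrt(29))) = 1/(1/372 + 18*sqrt(35) + 18*I*sqrt(29))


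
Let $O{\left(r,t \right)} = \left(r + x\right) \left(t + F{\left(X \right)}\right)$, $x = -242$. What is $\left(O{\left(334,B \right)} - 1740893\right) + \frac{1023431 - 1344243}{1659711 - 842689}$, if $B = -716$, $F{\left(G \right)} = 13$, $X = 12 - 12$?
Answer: $- \frac{737594958165}{408511} \approx -1.8056 \cdot 10^{6}$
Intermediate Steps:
$X = 0$
$O{\left(r,t \right)} = \left(-242 + r\right) \left(13 + t\right)$ ($O{\left(r,t \right)} = \left(r - 242\right) \left(t + 13\right) = \left(-242 + r\right) \left(13 + t\right)$)
$\left(O{\left(334,B \right)} - 1740893\right) + \frac{1023431 - 1344243}{1659711 - 842689} = \left(\left(-3146 - -173272 + 13 \cdot 334 + 334 \left(-716\right)\right) - 1740893\right) + \frac{1023431 - 1344243}{1659711 - 842689} = \left(\left(-3146 + 173272 + 4342 - 239144\right) - 1740893\right) - \frac{320812}{817022} = \left(-64676 - 1740893\right) - \frac{160406}{408511} = -1805569 - \frac{160406}{408511} = - \frac{737594958165}{408511}$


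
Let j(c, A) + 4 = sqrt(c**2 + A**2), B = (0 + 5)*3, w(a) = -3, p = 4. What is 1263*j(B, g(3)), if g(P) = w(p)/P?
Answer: -5052 + 1263*sqrt(226) ≈ 13935.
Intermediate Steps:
g(P) = -3/P
B = 15 (B = 5*3 = 15)
j(c, A) = -4 + sqrt(A**2 + c**2) (j(c, A) = -4 + sqrt(c**2 + A**2) = -4 + sqrt(A**2 + c**2))
1263*j(B, g(3)) = 1263*(-4 + sqrt((-3/3)**2 + 15**2)) = 1263*(-4 + sqrt((-3*1/3)**2 + 225)) = 1263*(-4 + sqrt((-1)**2 + 225)) = 1263*(-4 + sqrt(1 + 225)) = 1263*(-4 + sqrt(226)) = -5052 + 1263*sqrt(226)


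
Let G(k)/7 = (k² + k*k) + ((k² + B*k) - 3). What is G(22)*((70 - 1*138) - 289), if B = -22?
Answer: -2411535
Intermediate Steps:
G(k) = -21 - 154*k + 21*k² (G(k) = 7*((k² + k*k) + ((k² - 22*k) - 3)) = 7*((k² + k²) + (-3 + k² - 22*k)) = 7*(2*k² + (-3 + k² - 22*k)) = 7*(-3 - 22*k + 3*k²) = -21 - 154*k + 21*k²)
G(22)*((70 - 1*138) - 289) = (-21 - 154*22 + 21*22²)*((70 - 1*138) - 289) = (-21 - 3388 + 21*484)*((70 - 138) - 289) = (-21 - 3388 + 10164)*(-68 - 289) = 6755*(-357) = -2411535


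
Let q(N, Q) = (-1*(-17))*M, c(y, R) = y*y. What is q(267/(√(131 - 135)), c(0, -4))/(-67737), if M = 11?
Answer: -187/67737 ≈ -0.0027607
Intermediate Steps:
c(y, R) = y²
q(N, Q) = 187 (q(N, Q) = -1*(-17)*11 = 17*11 = 187)
q(267/(√(131 - 135)), c(0, -4))/(-67737) = 187/(-67737) = 187*(-1/67737) = -187/67737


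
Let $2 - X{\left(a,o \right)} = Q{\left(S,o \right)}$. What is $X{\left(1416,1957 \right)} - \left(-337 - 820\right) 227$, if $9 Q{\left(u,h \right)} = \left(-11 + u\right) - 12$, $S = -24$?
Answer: $\frac{2363816}{9} \approx 2.6265 \cdot 10^{5}$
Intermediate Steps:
$Q{\left(u,h \right)} = - \frac{23}{9} + \frac{u}{9}$ ($Q{\left(u,h \right)} = \frac{\left(-11 + u\right) - 12}{9} = \frac{-23 + u}{9} = - \frac{23}{9} + \frac{u}{9}$)
$X{\left(a,o \right)} = \frac{65}{9}$ ($X{\left(a,o \right)} = 2 - \left(- \frac{23}{9} + \frac{1}{9} \left(-24\right)\right) = 2 - \left(- \frac{23}{9} - \frac{8}{3}\right) = 2 - - \frac{47}{9} = 2 + \frac{47}{9} = \frac{65}{9}$)
$X{\left(1416,1957 \right)} - \left(-337 - 820\right) 227 = \frac{65}{9} - \left(-337 - 820\right) 227 = \frac{65}{9} - \left(-1157\right) 227 = \frac{65}{9} - -262639 = \frac{65}{9} + 262639 = \frac{2363816}{9}$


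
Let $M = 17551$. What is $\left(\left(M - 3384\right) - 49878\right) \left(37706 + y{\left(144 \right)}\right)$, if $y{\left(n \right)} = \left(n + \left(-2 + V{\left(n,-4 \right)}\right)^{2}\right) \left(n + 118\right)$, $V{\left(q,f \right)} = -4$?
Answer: $-3030649726$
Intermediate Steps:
$y{\left(n \right)} = \left(36 + n\right) \left(118 + n\right)$ ($y{\left(n \right)} = \left(n + \left(-2 - 4\right)^{2}\right) \left(n + 118\right) = \left(n + \left(-6\right)^{2}\right) \left(118 + n\right) = \left(n + 36\right) \left(118 + n\right) = \left(36 + n\right) \left(118 + n\right)$)
$\left(\left(M - 3384\right) - 49878\right) \left(37706 + y{\left(144 \right)}\right) = \left(\left(17551 - 3384\right) - 49878\right) \left(37706 + \left(4248 + 144^{2} + 154 \cdot 144\right)\right) = \left(14167 - 49878\right) \left(37706 + \left(4248 + 20736 + 22176\right)\right) = - 35711 \left(37706 + 47160\right) = \left(-35711\right) 84866 = -3030649726$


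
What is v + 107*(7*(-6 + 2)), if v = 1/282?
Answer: -844871/282 ≈ -2996.0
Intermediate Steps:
v = 1/282 ≈ 0.0035461
v + 107*(7*(-6 + 2)) = 1/282 + 107*(7*(-6 + 2)) = 1/282 + 107*(7*(-4)) = 1/282 + 107*(-28) = 1/282 - 2996 = -844871/282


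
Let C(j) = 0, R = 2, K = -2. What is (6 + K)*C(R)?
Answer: 0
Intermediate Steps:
(6 + K)*C(R) = (6 - 2)*0 = 4*0 = 0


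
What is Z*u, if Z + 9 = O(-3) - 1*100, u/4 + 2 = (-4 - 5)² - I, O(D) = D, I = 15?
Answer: -28672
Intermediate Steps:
u = 256 (u = -8 + 4*((-4 - 5)² - 1*15) = -8 + 4*((-9)² - 15) = -8 + 4*(81 - 15) = -8 + 4*66 = -8 + 264 = 256)
Z = -112 (Z = -9 + (-3 - 1*100) = -9 + (-3 - 100) = -9 - 103 = -112)
Z*u = -112*256 = -28672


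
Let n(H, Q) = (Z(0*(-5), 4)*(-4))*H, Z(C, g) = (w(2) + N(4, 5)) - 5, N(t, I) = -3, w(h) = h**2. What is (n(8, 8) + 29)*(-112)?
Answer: -17584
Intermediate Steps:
Z(C, g) = -4 (Z(C, g) = (2**2 - 3) - 5 = (4 - 3) - 5 = 1 - 5 = -4)
n(H, Q) = 16*H (n(H, Q) = (-4*(-4))*H = 16*H)
(n(8, 8) + 29)*(-112) = (16*8 + 29)*(-112) = (128 + 29)*(-112) = 157*(-112) = -17584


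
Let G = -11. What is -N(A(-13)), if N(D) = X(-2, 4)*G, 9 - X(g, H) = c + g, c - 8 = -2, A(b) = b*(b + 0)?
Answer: 55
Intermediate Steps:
A(b) = b² (A(b) = b*b = b²)
c = 6 (c = 8 - 2 = 6)
X(g, H) = 3 - g (X(g, H) = 9 - (6 + g) = 9 + (-6 - g) = 3 - g)
N(D) = -55 (N(D) = (3 - 1*(-2))*(-11) = (3 + 2)*(-11) = 5*(-11) = -55)
-N(A(-13)) = -1*(-55) = 55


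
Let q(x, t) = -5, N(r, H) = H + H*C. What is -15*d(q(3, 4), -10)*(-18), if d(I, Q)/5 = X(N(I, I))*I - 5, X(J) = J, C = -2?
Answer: -40500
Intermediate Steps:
N(r, H) = -H (N(r, H) = H + H*(-2) = H - 2*H = -H)
d(I, Q) = -25 - 5*I² (d(I, Q) = 5*((-I)*I - 5) = 5*(-I² - 5) = 5*(-5 - I²) = -25 - 5*I²)
-15*d(q(3, 4), -10)*(-18) = -15*(-25 - 5*(-5)²)*(-18) = -15*(-25 - 5*25)*(-18) = -15*(-25 - 125)*(-18) = -15*(-150)*(-18) = 2250*(-18) = -40500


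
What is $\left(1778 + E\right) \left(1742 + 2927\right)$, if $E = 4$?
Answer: $8320158$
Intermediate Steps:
$\left(1778 + E\right) \left(1742 + 2927\right) = \left(1778 + 4\right) \left(1742 + 2927\right) = 1782 \cdot 4669 = 8320158$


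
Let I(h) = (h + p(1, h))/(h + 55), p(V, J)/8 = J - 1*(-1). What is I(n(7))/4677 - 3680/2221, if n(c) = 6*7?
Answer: -1668644614/1007598849 ≈ -1.6561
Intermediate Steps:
n(c) = 42
p(V, J) = 8 + 8*J (p(V, J) = 8*(J - 1*(-1)) = 8*(J + 1) = 8*(1 + J) = 8 + 8*J)
I(h) = (8 + 9*h)/(55 + h) (I(h) = (h + (8 + 8*h))/(h + 55) = (8 + 9*h)/(55 + h))
I(n(7))/4677 - 3680/2221 = ((8 + 9*42)/(55 + 42))/4677 - 3680/2221 = ((8 + 378)/97)*(1/4677) - 3680*1/2221 = ((1/97)*386)*(1/4677) - 3680/2221 = (386/97)*(1/4677) - 3680/2221 = 386/453669 - 3680/2221 = -1668644614/1007598849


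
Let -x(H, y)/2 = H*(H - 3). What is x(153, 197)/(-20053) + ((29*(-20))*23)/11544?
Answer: 65590645/57872958 ≈ 1.1334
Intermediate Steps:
x(H, y) = -2*H*(-3 + H) (x(H, y) = -2*H*(H - 3) = -2*H*(-3 + H))
x(153, 197)/(-20053) + ((29*(-20))*23)/11544 = (2*153*(3 - 1*153))/(-20053) + ((29*(-20))*23)/11544 = (2*153*(3 - 153))*(-1/20053) - 580*23*(1/11544) = (2*153*(-150))*(-1/20053) - 13340*1/11544 = -45900*(-1/20053) - 3335/2886 = 45900/20053 - 3335/2886 = 65590645/57872958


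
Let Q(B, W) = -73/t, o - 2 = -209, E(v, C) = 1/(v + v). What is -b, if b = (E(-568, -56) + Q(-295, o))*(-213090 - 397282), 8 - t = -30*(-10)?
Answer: 43183819/284 ≈ 1.5206e+5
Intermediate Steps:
E(v, C) = 1/(2*v)
t = -292 (t = 8 - (-30)*(-10) = 8 - 1*300 = 8 - 300 = -292)
o = -207 (o = 2 - 209 = -207)
Q(B, W) = 1/4 (Q(B, W) = -73/(-292) = -73*(-1/292) = 1/4)
b = -43183819/284 (b = ((1/2)/(-568) + 1/4)*(-213090 - 397282) = ((1/2)*(-1/568) + 1/4)*(-610372) = (-1/1136 + 1/4)*(-610372) = (283/1136)*(-610372) = -43183819/284 ≈ -1.5206e+5)
-b = -1*(-43183819/284) = 43183819/284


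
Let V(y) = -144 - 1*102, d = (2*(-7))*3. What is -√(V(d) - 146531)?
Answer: -I*√146777 ≈ -383.11*I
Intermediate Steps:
d = -42 (d = -14*3 = -42)
V(y) = -246 (V(y) = -144 - 102 = -246)
-√(V(d) - 146531) = -√(-246 - 146531) = -√(-146777) = -I*√146777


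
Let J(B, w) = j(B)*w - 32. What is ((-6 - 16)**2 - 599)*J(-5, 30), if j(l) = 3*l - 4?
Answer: 69230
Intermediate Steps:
j(l) = -4 + 3*l
J(B, w) = -32 + w*(-4 + 3*B) (J(B, w) = (-4 + 3*B)*w - 32 = w*(-4 + 3*B) - 32 = -32 + w*(-4 + 3*B))
((-6 - 16)**2 - 599)*J(-5, 30) = ((-6 - 16)**2 - 599)*(-32 + 30*(-4 + 3*(-5))) = ((-22)**2 - 599)*(-32 + 30*(-4 - 15)) = (484 - 599)*(-32 + 30*(-19)) = -115*(-32 - 570) = -115*(-602) = 69230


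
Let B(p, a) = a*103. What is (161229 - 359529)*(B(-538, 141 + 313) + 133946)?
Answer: -35834396400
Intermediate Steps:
B(p, a) = 103*a
(161229 - 359529)*(B(-538, 141 + 313) + 133946) = (161229 - 359529)*(103*(141 + 313) + 133946) = -198300*(103*454 + 133946) = -198300*(46762 + 133946) = -198300*180708 = -35834396400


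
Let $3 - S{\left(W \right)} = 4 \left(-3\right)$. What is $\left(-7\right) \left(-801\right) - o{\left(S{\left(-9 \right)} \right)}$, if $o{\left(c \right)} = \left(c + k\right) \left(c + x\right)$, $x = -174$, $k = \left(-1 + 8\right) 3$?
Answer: $11331$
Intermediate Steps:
$k = 21$ ($k = 7 \cdot 3 = 21$)
$S{\left(W \right)} = 15$ ($S{\left(W \right)} = 3 - 4 \left(-3\right) = 3 - -12 = 3 + 12 = 15$)
$o{\left(c \right)} = \left(-174 + c\right) \left(21 + c\right)$ ($o{\left(c \right)} = \left(c + 21\right) \left(c - 174\right) = \left(21 + c\right) \left(-174 + c\right) = \left(-174 + c\right) \left(21 + c\right)$)
$\left(-7\right) \left(-801\right) - o{\left(S{\left(-9 \right)} \right)} = \left(-7\right) \left(-801\right) - \left(-3654 + 15^{2} - 2295\right) = 5607 - \left(-3654 + 225 - 2295\right) = 5607 - -5724 = 5607 + 5724 = 11331$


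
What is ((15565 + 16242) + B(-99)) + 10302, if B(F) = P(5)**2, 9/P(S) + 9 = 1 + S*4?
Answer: 673753/16 ≈ 42110.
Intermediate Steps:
P(S) = 9/(-8 + 4*S) (P(S) = 9/(-9 + (1 + S*4)) = 9/(-9 + (1 + 4*S)) = 9/(-8 + 4*S))
B(F) = 9/16 (B(F) = (9/(4*(-2 + 5)))**2 = ((9/4)/3)**2 = ((9/4)*(1/3))**2 = (3/4)**2 = 9/16)
((15565 + 16242) + B(-99)) + 10302 = ((15565 + 16242) + 9/16) + 10302 = (31807 + 9/16) + 10302 = 508921/16 + 10302 = 673753/16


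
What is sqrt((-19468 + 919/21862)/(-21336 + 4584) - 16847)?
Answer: I*sqrt(15690733029689371526)/30519352 ≈ 129.79*I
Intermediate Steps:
sqrt((-19468 + 919/21862)/(-21336 + 4584) - 16847) = sqrt((-19468 + 919*(1/21862))/(-16752) - 16847) = sqrt((-19468 + 919/21862)*(-1/16752) - 16847) = sqrt(-425608497/21862*(-1/16752) - 16847) = sqrt(141869499/122077408 - 16847) = sqrt(-2056496223077/122077408) = I*sqrt(15690733029689371526)/30519352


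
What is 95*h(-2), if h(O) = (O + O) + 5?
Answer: 95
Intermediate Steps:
h(O) = 5 + 2*O (h(O) = 2*O + 5 = 5 + 2*O)
95*h(-2) = 95*(5 + 2*(-2)) = 95*(5 - 4) = 95*1 = 95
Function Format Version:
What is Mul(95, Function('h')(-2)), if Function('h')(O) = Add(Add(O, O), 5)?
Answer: 95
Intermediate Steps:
Function('h')(O) = Add(5, Mul(2, O)) (Function('h')(O) = Add(Mul(2, O), 5) = Add(5, Mul(2, O)))
Mul(95, Function('h')(-2)) = Mul(95, Add(5, Mul(2, -2))) = Mul(95, Add(5, -4)) = Mul(95, 1) = 95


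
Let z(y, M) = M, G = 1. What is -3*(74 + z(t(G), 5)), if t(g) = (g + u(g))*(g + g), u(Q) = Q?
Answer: -237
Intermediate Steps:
t(g) = 4*g² (t(g) = (g + g)*(g + g) = (2*g)*(2*g) = 4*g²)
-3*(74 + z(t(G), 5)) = -3*(74 + 5) = -3*79 = -237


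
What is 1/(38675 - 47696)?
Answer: -1/9021 ≈ -0.00011085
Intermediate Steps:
1/(38675 - 47696) = 1/(-9021) = -1/9021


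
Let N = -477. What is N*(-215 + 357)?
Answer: -67734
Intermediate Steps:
N*(-215 + 357) = -477*(-215 + 357) = -477*142 = -67734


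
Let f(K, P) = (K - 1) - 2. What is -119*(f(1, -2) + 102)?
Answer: -11900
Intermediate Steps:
f(K, P) = -3 + K (f(K, P) = (-1 + K) - 2 = -3 + K)
-119*(f(1, -2) + 102) = -119*((-3 + 1) + 102) = -119*(-2 + 102) = -119*100 = -11900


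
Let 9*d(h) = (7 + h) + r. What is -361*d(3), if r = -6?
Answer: -1444/9 ≈ -160.44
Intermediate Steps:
d(h) = ⅑ + h/9 (d(h) = ((7 + h) - 6)/9 = (1 + h)/9 = ⅑ + h/9)
-361*d(3) = -361*(⅑ + (⅑)*3) = -361*(⅑ + ⅓) = -361*4/9 = -1444/9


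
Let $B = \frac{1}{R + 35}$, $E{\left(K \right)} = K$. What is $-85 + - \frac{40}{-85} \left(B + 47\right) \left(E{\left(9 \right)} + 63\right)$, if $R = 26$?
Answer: $\frac{1563823}{1037} \approx 1508.0$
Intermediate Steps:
$B = \frac{1}{61}$ ($B = \frac{1}{26 + 35} = \frac{1}{61} \approx 0.016393$)
$-85 + - \frac{40}{-85} \left(B + 47\right) \left(E{\left(9 \right)} + 63\right) = -85 + - \frac{40}{-85} \left(\frac{1}{61} + 47\right) \left(9 + 63\right) = -85 + \left(-40\right) \left(- \frac{1}{85}\right) \frac{2868}{61} \cdot 72 = -85 + \frac{8}{17} \cdot \frac{206496}{61} = -85 + \frac{1651968}{1037} = \frac{1563823}{1037}$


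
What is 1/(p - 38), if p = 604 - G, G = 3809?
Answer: -1/3243 ≈ -0.00030836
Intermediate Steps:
p = -3205 (p = 604 - 1*3809 = 604 - 3809 = -3205)
1/(p - 38) = 1/(-3205 - 38) = 1/(-3243) = -1/3243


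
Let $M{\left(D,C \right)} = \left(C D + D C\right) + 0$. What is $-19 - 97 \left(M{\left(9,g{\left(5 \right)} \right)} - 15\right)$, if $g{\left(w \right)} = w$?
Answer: $-7294$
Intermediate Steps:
$M{\left(D,C \right)} = 2 C D$ ($M{\left(D,C \right)} = \left(C D + C D\right) + 0 = 2 C D + 0 = 2 C D$)
$-19 - 97 \left(M{\left(9,g{\left(5 \right)} \right)} - 15\right) = -19 - 97 \left(2 \cdot 5 \cdot 9 - 15\right) = -19 - 97 \left(90 - 15\right) = -19 - 7275 = -7294$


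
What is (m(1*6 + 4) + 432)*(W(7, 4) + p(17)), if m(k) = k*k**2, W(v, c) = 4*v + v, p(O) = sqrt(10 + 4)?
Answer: 50120 + 1432*sqrt(14) ≈ 55478.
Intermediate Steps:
p(O) = sqrt(14)
W(v, c) = 5*v
m(k) = k**3
(m(1*6 + 4) + 432)*(W(7, 4) + p(17)) = ((1*6 + 4)**3 + 432)*(5*7 + sqrt(14)) = ((6 + 4)**3 + 432)*(35 + sqrt(14)) = (10**3 + 432)*(35 + sqrt(14)) = (1000 + 432)*(35 + sqrt(14)) = 1432*(35 + sqrt(14)) = 50120 + 1432*sqrt(14)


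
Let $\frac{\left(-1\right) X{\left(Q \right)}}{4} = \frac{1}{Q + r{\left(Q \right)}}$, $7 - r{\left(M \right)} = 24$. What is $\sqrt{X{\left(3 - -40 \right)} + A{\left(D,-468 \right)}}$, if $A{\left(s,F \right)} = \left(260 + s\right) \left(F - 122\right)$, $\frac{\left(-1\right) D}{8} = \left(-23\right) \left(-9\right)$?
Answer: $\frac{3 \sqrt{15466126}}{13} \approx 907.55$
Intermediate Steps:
$r{\left(M \right)} = -17$ ($r{\left(M \right)} = 7 - 24 = -17$)
$D = -1656$ ($D = - 8 \left(\left(-23\right) \left(-9\right)\right) = \left(-8\right) 207 = -1656$)
$X{\left(Q \right)} = - \frac{4}{-17 + Q}$ ($X{\left(Q \right)} = - \frac{4}{Q - 17} = - \frac{4}{-17 + Q}$)
$A{\left(s,F \right)} = \left(-122 + F\right) \left(260 + s\right)$ ($A{\left(s,F \right)} = \left(260 + s\right) \left(-122 + F\right) = \left(-122 + F\right) \left(260 + s\right)$)
$\sqrt{X{\left(3 - -40 \right)} + A{\left(D,-468 \right)}} = \sqrt{- \frac{4}{-17 + \left(3 - -40\right)} - -823640} = \sqrt{- \frac{4}{-17 + \left(3 + 40\right)} + \left(-31720 + 202032 - 121680 + 775008\right)} = \sqrt{- \frac{4}{-17 + 43} + 823640} = \sqrt{- \frac{4}{26} + 823640} = \sqrt{\left(-4\right) \frac{1}{26} + 823640} = \sqrt{- \frac{2}{13} + 823640} = \sqrt{\frac{10707318}{13}} = \frac{3 \sqrt{15466126}}{13}$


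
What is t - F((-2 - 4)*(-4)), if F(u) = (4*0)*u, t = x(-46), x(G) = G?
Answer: -46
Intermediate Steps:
t = -46
F(u) = 0 (F(u) = 0*u = 0)
t - F((-2 - 4)*(-4)) = -46 - 1*0 = -46 + 0 = -46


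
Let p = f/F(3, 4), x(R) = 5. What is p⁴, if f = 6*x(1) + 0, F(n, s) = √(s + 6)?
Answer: 8100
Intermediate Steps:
F(n, s) = √(6 + s)
f = 30 (f = 6*5 + 0 = 30 + 0 = 30)
p = 3*√10 (p = 30/(√(6 + 4)) = 30/(√10) = 30*(√10/10) = 3*√10 ≈ 9.4868)
p⁴ = (3*√10)⁴ = 8100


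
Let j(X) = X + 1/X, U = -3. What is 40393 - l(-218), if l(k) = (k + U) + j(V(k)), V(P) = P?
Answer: 8901377/218 ≈ 40832.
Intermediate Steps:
j(X) = X + 1/X
l(k) = -3 + 1/k + 2*k (l(k) = (k - 3) + (k + 1/k) = (-3 + k) + (k + 1/k) = -3 + 1/k + 2*k)
40393 - l(-218) = 40393 - (-3 + 1/(-218) + 2*(-218)) = 40393 - (-3 - 1/218 - 436) = 40393 - 1*(-95703/218) = 40393 + 95703/218 = 8901377/218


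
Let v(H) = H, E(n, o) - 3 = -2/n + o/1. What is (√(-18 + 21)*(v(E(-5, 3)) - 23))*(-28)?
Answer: 2324*√3/5 ≈ 805.06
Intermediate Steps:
E(n, o) = 3 + o - 2/n (E(n, o) = 3 + (-2/n + o/1) = 3 + (-2/n + o*1) = 3 + (-2/n + o) = 3 + (o - 2/n) = 3 + o - 2/n)
(√(-18 + 21)*(v(E(-5, 3)) - 23))*(-28) = (√(-18 + 21)*((3 + 3 - 2/(-5)) - 23))*(-28) = (√3*((3 + 3 - 2*(-⅕)) - 23))*(-28) = (√3*((3 + 3 + ⅖) - 23))*(-28) = (√3*(32/5 - 23))*(-28) = (√3*(-83/5))*(-28) = -83*√3/5*(-28) = 2324*√3/5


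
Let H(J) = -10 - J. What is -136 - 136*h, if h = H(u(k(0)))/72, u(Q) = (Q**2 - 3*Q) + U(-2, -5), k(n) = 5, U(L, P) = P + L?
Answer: -1003/9 ≈ -111.44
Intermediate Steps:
U(L, P) = L + P
u(Q) = -7 + Q**2 - 3*Q (u(Q) = (Q**2 - 3*Q) + (-2 - 5) = (Q**2 - 3*Q) - 7 = -7 + Q**2 - 3*Q)
h = -13/72 (h = (-10 - (-7 + 5**2 - 3*5))/72 = (-10 - (-7 + 25 - 15))*(1/72) = (-10 - 1*3)*(1/72) = (-10 - 3)*(1/72) = -13*1/72 = -13/72 ≈ -0.18056)
-136 - 136*h = -136 - 136*(-13/72) = -136 + 221/9 = -1003/9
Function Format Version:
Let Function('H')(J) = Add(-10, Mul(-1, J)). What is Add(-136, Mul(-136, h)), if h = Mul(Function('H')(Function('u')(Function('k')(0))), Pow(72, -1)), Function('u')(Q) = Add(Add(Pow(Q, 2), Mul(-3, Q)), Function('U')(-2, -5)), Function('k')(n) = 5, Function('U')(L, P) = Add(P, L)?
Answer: Rational(-1003, 9) ≈ -111.44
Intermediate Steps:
Function('U')(L, P) = Add(L, P)
Function('u')(Q) = Add(-7, Pow(Q, 2), Mul(-3, Q)) (Function('u')(Q) = Add(Add(Pow(Q, 2), Mul(-3, Q)), Add(-2, -5)) = Add(Add(Pow(Q, 2), Mul(-3, Q)), -7) = Add(-7, Pow(Q, 2), Mul(-3, Q)))
h = Rational(-13, 72) (h = Mul(Add(-10, Mul(-1, Add(-7, Pow(5, 2), Mul(-3, 5)))), Pow(72, -1)) = Mul(Add(-10, Mul(-1, Add(-7, 25, -15))), Rational(1, 72)) = Mul(Add(-10, Mul(-1, 3)), Rational(1, 72)) = Mul(Add(-10, -3), Rational(1, 72)) = Mul(-13, Rational(1, 72)) = Rational(-13, 72) ≈ -0.18056)
Add(-136, Mul(-136, h)) = Add(-136, Mul(-136, Rational(-13, 72))) = Add(-136, Rational(221, 9)) = Rational(-1003, 9)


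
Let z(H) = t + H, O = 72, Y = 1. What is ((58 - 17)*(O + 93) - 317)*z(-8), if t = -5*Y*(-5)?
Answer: 109616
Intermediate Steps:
t = 25 (t = -5*1*(-5) = -5*(-5) = 25)
z(H) = 25 + H
((58 - 17)*(O + 93) - 317)*z(-8) = ((58 - 17)*(72 + 93) - 317)*(25 - 8) = (41*165 - 317)*17 = (6765 - 317)*17 = 6448*17 = 109616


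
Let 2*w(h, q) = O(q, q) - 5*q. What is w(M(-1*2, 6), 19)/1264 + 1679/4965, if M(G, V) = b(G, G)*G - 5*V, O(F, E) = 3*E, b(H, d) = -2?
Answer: 2027921/6275760 ≈ 0.32314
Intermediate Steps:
M(G, V) = -5*V - 2*G (M(G, V) = -2*G - 5*V = -5*V - 2*G)
w(h, q) = -q (w(h, q) = (3*q - 5*q)/2 = (-2*q)/2 = -q)
w(M(-1*2, 6), 19)/1264 + 1679/4965 = -1*19/1264 + 1679/4965 = -19*1/1264 + 1679*(1/4965) = -19/1264 + 1679/4965 = 2027921/6275760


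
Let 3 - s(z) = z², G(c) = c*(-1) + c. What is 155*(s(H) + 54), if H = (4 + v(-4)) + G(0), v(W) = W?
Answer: 8835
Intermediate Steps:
G(c) = 0 (G(c) = -c + c = 0)
H = 0 (H = (4 - 4) + 0 = 0 + 0 = 0)
s(z) = 3 - z²
155*(s(H) + 54) = 155*((3 - 1*0²) + 54) = 155*((3 - 1*0) + 54) = 155*((3 + 0) + 54) = 155*(3 + 54) = 155*57 = 8835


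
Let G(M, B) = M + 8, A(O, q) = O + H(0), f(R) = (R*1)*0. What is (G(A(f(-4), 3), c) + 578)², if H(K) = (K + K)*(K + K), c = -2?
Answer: 343396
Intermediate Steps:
H(K) = 4*K² (H(K) = (2*K)*(2*K) = 4*K²)
f(R) = 0 (f(R) = R*0 = 0)
A(O, q) = O (A(O, q) = O + 4*0² = O + 4*0 = O + 0 = O)
G(M, B) = 8 + M
(G(A(f(-4), 3), c) + 578)² = ((8 + 0) + 578)² = (8 + 578)² = 586² = 343396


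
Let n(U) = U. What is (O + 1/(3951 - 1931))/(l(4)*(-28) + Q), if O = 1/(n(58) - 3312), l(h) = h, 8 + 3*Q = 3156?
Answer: 1851/9241750480 ≈ 2.0029e-7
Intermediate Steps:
Q = 3148/3 (Q = -8/3 + (⅓)*3156 = -8/3 + 1052 = 3148/3 ≈ 1049.3)
O = -1/3254 (O = 1/(58 - 3312) = 1/(-3254) = -1/3254 ≈ -0.00030731)
(O + 1/(3951 - 1931))/(l(4)*(-28) + Q) = (-1/3254 + 1/(3951 - 1931))/(4*(-28) + 3148/3) = (-1/3254 + 1/2020)/(-112 + 3148/3) = (-1/3254 + 1/2020)/(2812/3) = (617/3286540)*(3/2812) = 1851/9241750480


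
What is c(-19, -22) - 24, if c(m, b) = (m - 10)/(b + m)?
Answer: -955/41 ≈ -23.293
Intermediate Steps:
c(m, b) = (-10 + m)/(b + m)
c(-19, -22) - 24 = (-10 - 19)/(-22 - 19) - 24 = -29/(-41) - 24 = -1/41*(-29) - 24 = 29/41 - 24 = -955/41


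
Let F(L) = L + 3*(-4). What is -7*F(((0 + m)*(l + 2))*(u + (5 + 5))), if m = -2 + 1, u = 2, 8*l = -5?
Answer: 399/2 ≈ 199.50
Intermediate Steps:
l = -5/8 (l = (1/8)*(-5) = -5/8 ≈ -0.62500)
m = -1
F(L) = -12 + L (F(L) = L - 12 = -12 + L)
-7*F(((0 + m)*(l + 2))*(u + (5 + 5))) = -7*(-12 + ((0 - 1)*(-5/8 + 2))*(2 + (5 + 5))) = -7*(-12 + (-1*11/8)*(2 + 10)) = -7*(-12 - 11/8*12) = -7*(-12 - 33/2) = -7*(-57/2) = 399/2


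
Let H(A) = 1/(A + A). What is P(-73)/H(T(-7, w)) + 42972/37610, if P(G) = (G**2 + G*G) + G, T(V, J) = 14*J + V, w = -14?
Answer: -80814654064/18805 ≈ -4.2975e+6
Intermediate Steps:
T(V, J) = V + 14*J
H(A) = 1/(2*A)
P(G) = G + 2*G**2 (P(G) = (G**2 + G**2) + G = 2*G**2 + G = G + 2*G**2)
P(-73)/H(T(-7, w)) + 42972/37610 = (-73*(1 + 2*(-73)))/((1/(2*(-7 + 14*(-14))))) + 42972/37610 = (-73*(1 - 146))/((1/(2*(-7 - 196)))) + 42972*(1/37610) = (-73*(-145))/(((1/2)/(-203))) + 21486/18805 = 10585/(((1/2)*(-1/203))) + 21486/18805 = 10585/(-1/406) + 21486/18805 = 10585*(-406) + 21486/18805 = -4297510 + 21486/18805 = -80814654064/18805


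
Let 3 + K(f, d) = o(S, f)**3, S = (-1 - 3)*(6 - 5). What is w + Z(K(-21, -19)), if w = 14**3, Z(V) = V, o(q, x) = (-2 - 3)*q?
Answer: 10741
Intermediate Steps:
S = -4 (S = -4*1 = -4)
o(q, x) = -5*q
K(f, d) = 7997 (K(f, d) = -3 + (-5*(-4))**3 = -3 + 20**3 = -3 + 8000 = 7997)
w = 2744
w + Z(K(-21, -19)) = 2744 + 7997 = 10741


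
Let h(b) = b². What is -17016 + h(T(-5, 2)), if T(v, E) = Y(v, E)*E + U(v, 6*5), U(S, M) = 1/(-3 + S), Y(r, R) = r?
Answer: -1082463/64 ≈ -16914.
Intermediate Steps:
T(v, E) = 1/(-3 + v) + E*v (T(v, E) = v*E + 1/(-3 + v) = E*v + 1/(-3 + v) = 1/(-3 + v) + E*v)
-17016 + h(T(-5, 2)) = -17016 + ((1 + 2*(-5)*(-3 - 5))/(-3 - 5))² = -17016 + ((1 + 2*(-5)*(-8))/(-8))² = -17016 + (-(1 + 80)/8)² = -17016 + (-⅛*81)² = -17016 + (-81/8)² = -17016 + 6561/64 = -1082463/64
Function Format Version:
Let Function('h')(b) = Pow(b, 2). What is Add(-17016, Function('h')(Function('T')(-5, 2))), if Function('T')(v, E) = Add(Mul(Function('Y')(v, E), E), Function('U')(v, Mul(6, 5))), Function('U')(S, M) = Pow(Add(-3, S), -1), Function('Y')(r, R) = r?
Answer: Rational(-1082463, 64) ≈ -16914.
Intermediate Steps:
Function('T')(v, E) = Add(Pow(Add(-3, v), -1), Mul(E, v)) (Function('T')(v, E) = Add(Mul(v, E), Pow(Add(-3, v), -1)) = Add(Mul(E, v), Pow(Add(-3, v), -1)) = Add(Pow(Add(-3, v), -1), Mul(E, v)))
Add(-17016, Function('h')(Function('T')(-5, 2))) = Add(-17016, Pow(Mul(Pow(Add(-3, -5), -1), Add(1, Mul(2, -5, Add(-3, -5)))), 2)) = Add(-17016, Pow(Mul(Pow(-8, -1), Add(1, Mul(2, -5, -8))), 2)) = Add(-17016, Pow(Mul(Rational(-1, 8), Add(1, 80)), 2)) = Add(-17016, Pow(Mul(Rational(-1, 8), 81), 2)) = Add(-17016, Pow(Rational(-81, 8), 2)) = Add(-17016, Rational(6561, 64)) = Rational(-1082463, 64)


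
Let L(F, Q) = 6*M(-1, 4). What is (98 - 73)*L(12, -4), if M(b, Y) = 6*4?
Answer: 3600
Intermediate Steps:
M(b, Y) = 24
L(F, Q) = 144 (L(F, Q) = 6*24 = 144)
(98 - 73)*L(12, -4) = (98 - 73)*144 = 25*144 = 3600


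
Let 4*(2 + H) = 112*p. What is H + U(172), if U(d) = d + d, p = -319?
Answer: -8590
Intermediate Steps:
H = -8934 (H = -2 + (112*(-319))/4 = -2 + (¼)*(-35728) = -2 - 8932 = -8934)
U(d) = 2*d
H + U(172) = -8934 + 2*172 = -8934 + 344 = -8590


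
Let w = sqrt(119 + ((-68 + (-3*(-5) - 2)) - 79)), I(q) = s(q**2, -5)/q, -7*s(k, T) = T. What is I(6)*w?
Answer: 5*I*sqrt(15)/42 ≈ 0.46107*I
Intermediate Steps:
s(k, T) = -T/7
I(q) = 5/(7*q) (I(q) = (-1/7*(-5))/q = 5/(7*q))
w = I*sqrt(15) (w = sqrt(119 + ((-68 + (15 - 2)) - 79)) = sqrt(119 + ((-68 + 13) - 79)) = sqrt(119 + (-55 - 79)) = sqrt(119 - 134) = sqrt(-15) = I*sqrt(15) ≈ 3.873*I)
I(6)*w = ((5/7)/6)*(I*sqrt(15)) = ((5/7)*(1/6))*(I*sqrt(15)) = 5*(I*sqrt(15))/42 = 5*I*sqrt(15)/42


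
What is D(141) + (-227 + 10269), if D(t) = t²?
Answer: 29923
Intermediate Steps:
D(141) + (-227 + 10269) = 141² + (-227 + 10269) = 19881 + 10042 = 29923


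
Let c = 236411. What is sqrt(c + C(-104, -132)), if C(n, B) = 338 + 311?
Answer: 6*sqrt(6585) ≈ 486.89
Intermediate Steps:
C(n, B) = 649
sqrt(c + C(-104, -132)) = sqrt(236411 + 649) = sqrt(237060) = 6*sqrt(6585)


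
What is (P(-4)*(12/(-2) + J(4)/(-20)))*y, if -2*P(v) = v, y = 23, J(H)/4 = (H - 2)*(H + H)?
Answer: -2116/5 ≈ -423.20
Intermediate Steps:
J(H) = 8*H*(-2 + H) (J(H) = 4*((H - 2)*(H + H)) = 4*((-2 + H)*(2*H)) = 4*(2*H*(-2 + H)) = 8*H*(-2 + H))
P(v) = -v/2
(P(-4)*(12/(-2) + J(4)/(-20)))*y = ((-½*(-4))*(12/(-2) + (8*4*(-2 + 4))/(-20)))*23 = (2*(12*(-½) + (8*4*2)*(-1/20)))*23 = (2*(-6 + 64*(-1/20)))*23 = (2*(-6 - 16/5))*23 = (2*(-46/5))*23 = -92/5*23 = -2116/5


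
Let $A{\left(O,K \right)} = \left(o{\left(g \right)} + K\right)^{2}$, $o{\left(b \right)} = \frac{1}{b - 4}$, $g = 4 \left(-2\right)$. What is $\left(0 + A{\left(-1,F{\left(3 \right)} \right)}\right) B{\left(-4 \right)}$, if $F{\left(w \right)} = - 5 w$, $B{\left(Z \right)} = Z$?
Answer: $- \frac{32761}{36} \approx -910.03$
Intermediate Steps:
$g = -8$
$o{\left(b \right)} = \frac{1}{-4 + b}$
$A{\left(O,K \right)} = \left(- \frac{1}{12} + K\right)^{2}$ ($A{\left(O,K \right)} = \left(\frac{1}{-4 - 8} + K\right)^{2} = \left(\frac{1}{-12} + K\right)^{2} = \left(- \frac{1}{12} + K\right)^{2}$)
$\left(0 + A{\left(-1,F{\left(3 \right)} \right)}\right) B{\left(-4 \right)} = \left(0 + \frac{\left(-1 + 12 \left(\left(-5\right) 3\right)\right)^{2}}{144}\right) \left(-4\right) = \left(0 + \frac{\left(-1 + 12 \left(-15\right)\right)^{2}}{144}\right) \left(-4\right) = \left(0 + \frac{\left(-1 - 180\right)^{2}}{144}\right) \left(-4\right) = \left(0 + \frac{\left(-181\right)^{2}}{144}\right) \left(-4\right) = \left(0 + \frac{1}{144} \cdot 32761\right) \left(-4\right) = \left(0 + \frac{32761}{144}\right) \left(-4\right) = \frac{32761}{144} \left(-4\right) = - \frac{32761}{36}$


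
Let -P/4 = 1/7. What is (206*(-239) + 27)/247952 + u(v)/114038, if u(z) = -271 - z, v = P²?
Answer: -139129223637/692760779312 ≈ -0.20083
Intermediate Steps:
P = -4/7 ≈ -0.57143
v = 16/49 (v = (-4/7)² = 16/49 ≈ 0.32653)
(206*(-239) + 27)/247952 + u(v)/114038 = (206*(-239) + 27)/247952 + (-271 - 1*16/49)/114038 = (-49234 + 27)*(1/247952) + (-271 - 16/49)*(1/114038) = -49207*1/247952 - 13295/49*1/114038 = -49207/247952 - 13295/5587862 = -139129223637/692760779312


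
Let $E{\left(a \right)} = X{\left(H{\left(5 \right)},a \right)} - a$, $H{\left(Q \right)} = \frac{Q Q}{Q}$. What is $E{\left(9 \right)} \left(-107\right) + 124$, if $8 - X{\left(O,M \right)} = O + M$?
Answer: $1729$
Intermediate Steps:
$H{\left(Q \right)} = Q$ ($H{\left(Q \right)} = \frac{Q^{2}}{Q} = Q$)
$X{\left(O,M \right)} = 8 - M - O$ ($X{\left(O,M \right)} = 8 - \left(O + M\right) = 8 - \left(M + O\right) = 8 - M - O$)
$E{\left(a \right)} = 3 - 2 a$ ($E{\left(a \right)} = \left(8 - a - 5\right) - a = \left(3 - a\right) - a = 3 - 2 a$)
$E{\left(9 \right)} \left(-107\right) + 124 = \left(3 - 18\right) \left(-107\right) + 124 = \left(-15\right) \left(-107\right) + 124 = 1605 + 124 = 1729$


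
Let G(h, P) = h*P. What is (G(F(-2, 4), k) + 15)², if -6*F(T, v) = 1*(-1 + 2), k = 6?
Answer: 196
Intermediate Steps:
F(T, v) = -⅙ (F(T, v) = -(-1 + 2)/6 = -1/6 = -⅙*1 = -⅙)
G(h, P) = P*h
(G(F(-2, 4), k) + 15)² = (6*(-⅙) + 15)² = (-1 + 15)² = 14² = 196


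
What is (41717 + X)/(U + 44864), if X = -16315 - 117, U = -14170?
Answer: 25285/30694 ≈ 0.82378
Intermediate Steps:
X = -16432
(41717 + X)/(U + 44864) = (41717 - 16432)/(-14170 + 44864) = 25285/30694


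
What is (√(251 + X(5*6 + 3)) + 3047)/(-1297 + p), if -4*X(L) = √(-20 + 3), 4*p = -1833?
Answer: -12188/7021 - 2*√(1004 - I*√17)/7021 ≈ -1.745 + 1.8534e-5*I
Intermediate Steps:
p = -1833/4 (p = (¼)*(-1833) = -1833/4 ≈ -458.25)
X(L) = -I*√17/4 (X(L) = -√(-20 + 3)/4 = -I*√17/4)
(√(251 + X(5*6 + 3)) + 3047)/(-1297 + p) = (√(251 - I*√17/4) + 3047)/(-1297 - 1833/4) = (3047 + √(251 - I*√17/4))/(-7021/4) = (3047 + √(251 - I*√17/4))*(-4/7021) = -12188/7021 - 4*√(251 - I*√17/4)/7021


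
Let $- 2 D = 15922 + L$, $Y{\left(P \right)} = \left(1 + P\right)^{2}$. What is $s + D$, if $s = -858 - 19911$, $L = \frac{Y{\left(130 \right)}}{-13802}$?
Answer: $- \frac{793045759}{27604} \approx -28729.0$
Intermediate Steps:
$L = - \frac{17161}{13802}$ ($L = \frac{\left(1 + 130\right)^{2}}{-13802} = 131^{2} \left(- \frac{1}{13802}\right) = 17161 \left(- \frac{1}{13802}\right) = - \frac{17161}{13802} \approx -1.2434$)
$s = -20769$ ($s = -858 - 19911 = -20769$)
$D = - \frac{219738283}{27604}$ ($D = - \frac{15922 - \frac{17161}{13802}}{2} = \left(- \frac{1}{2}\right) \frac{219738283}{13802} = - \frac{219738283}{27604} \approx -7960.4$)
$s + D = -20769 - \frac{219738283}{27604} = - \frac{793045759}{27604}$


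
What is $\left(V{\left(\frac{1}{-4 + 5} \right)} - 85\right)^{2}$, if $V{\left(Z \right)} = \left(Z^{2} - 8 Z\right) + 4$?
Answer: $7744$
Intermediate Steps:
$V{\left(Z \right)} = 4 + Z^{2} - 8 Z$
$\left(V{\left(\frac{1}{-4 + 5} \right)} - 85\right)^{2} = \left(\left(4 + \left(\frac{1}{-4 + 5}\right)^{2} - \frac{8}{-4 + 5}\right) - 85\right)^{2} = \left(\left(4 + \left(1^{-1}\right)^{2} - \frac{8}{1}\right) - 85\right)^{2} = \left(\left(4 + 1^{2} - 8\right) - 85\right)^{2} = \left(\left(4 + 1 - 8\right) - 85\right)^{2} = \left(-3 - 85\right)^{2} = \left(-88\right)^{2} = 7744$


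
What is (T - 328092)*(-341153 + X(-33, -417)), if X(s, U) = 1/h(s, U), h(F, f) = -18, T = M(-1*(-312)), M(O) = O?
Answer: 111823148550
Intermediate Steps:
T = 312 (T = -1*(-312) = 312)
X(s, U) = -1/18 (X(s, U) = 1/(-18) = -1/18)
(T - 328092)*(-341153 + X(-33, -417)) = (312 - 328092)*(-341153 - 1/18) = -327780*(-6140755/18) = 111823148550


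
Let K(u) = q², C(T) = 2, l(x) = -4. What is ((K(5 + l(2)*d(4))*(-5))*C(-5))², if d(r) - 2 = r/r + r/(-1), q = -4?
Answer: 25600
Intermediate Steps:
d(r) = 3 - r (d(r) = 2 + (r/r + r/(-1)) = 2 + (1 + r*(-1)) = 2 + (1 - r) = 3 - r)
K(u) = 16 (K(u) = (-4)² = 16)
((K(5 + l(2)*d(4))*(-5))*C(-5))² = ((16*(-5))*2)² = (-80*2)² = (-160)² = 25600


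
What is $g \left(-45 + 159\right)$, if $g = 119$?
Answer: $13566$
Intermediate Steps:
$g \left(-45 + 159\right) = 119 \left(-45 + 159\right) = 119 \cdot 114 = 13566$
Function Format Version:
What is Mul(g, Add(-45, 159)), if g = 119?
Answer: 13566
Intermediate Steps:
Mul(g, Add(-45, 159)) = Mul(119, Add(-45, 159)) = Mul(119, 114) = 13566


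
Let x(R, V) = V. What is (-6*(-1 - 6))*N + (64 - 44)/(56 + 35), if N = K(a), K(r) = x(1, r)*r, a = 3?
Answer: 34418/91 ≈ 378.22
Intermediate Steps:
K(r) = r² (K(r) = r*r = r²)
N = 9 (N = 3² = 9)
(-6*(-1 - 6))*N + (64 - 44)/(56 + 35) = -6*(-1 - 6)*9 + (64 - 44)/(56 + 35) = -6*(-7)*9 + 20/91 = 42*9 + 20*(1/91) = 378 + 20/91 = 34418/91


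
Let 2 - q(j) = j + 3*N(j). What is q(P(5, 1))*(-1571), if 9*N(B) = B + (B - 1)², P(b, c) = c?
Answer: -3142/3 ≈ -1047.3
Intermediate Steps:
N(B) = B/9 + (-1 + B)²/9 (N(B) = (B + (B - 1)²)/9 = (B + (-1 + B)²)/9 = B/9 + (-1 + B)²/9)
q(j) = 2 - 4*j/3 - (-1 + j)²/3 (q(j) = 2 - (j + 3*(j/9 + (-1 + j)²/9)) = 2 - (j + (j/3 + (-1 + j)²/3)) = 2 - ((-1 + j)²/3 + 4*j/3) = 2 + (-4*j/3 - (-1 + j)²/3) = 2 - 4*j/3 - (-1 + j)²/3)
q(P(5, 1))*(-1571) = (5/3 - ⅔*1 - ⅓*1²)*(-1571) = (5/3 - ⅔ - ⅓*1)*(-1571) = (5/3 - ⅔ - ⅓)*(-1571) = (⅔)*(-1571) = -3142/3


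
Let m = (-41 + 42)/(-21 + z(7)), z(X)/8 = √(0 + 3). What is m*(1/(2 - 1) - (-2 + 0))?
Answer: -21/83 - 8*√3/83 ≈ -0.41996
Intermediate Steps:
z(X) = 8*√3 (z(X) = 8*√(0 + 3) = 8*√3)
m = 1/(-21 + 8*√3) (m = (-41 + 42)/(-21 + 8*√3) = 1/(-21 + 8*√3) ≈ -0.13999)
m*(1/(2 - 1) - (-2 + 0)) = (-7/83 - 8*√3/249)*(1/(2 - 1) - (-2 + 0)) = (-7/83 - 8*√3/249)*(1/1 - 1*(-2)) = (-7/83 - 8*√3/249)*(1 + 2) = (-7/83 - 8*√3/249)*3 = -21/83 - 8*√3/83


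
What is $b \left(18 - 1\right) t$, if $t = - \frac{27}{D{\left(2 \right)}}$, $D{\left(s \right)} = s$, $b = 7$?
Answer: $- \frac{3213}{2} \approx -1606.5$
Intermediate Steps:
$t = - \frac{27}{2} \approx -13.5$
$b \left(18 - 1\right) t = 7 \left(18 - 1\right) \left(- \frac{27}{2}\right) = 7 \cdot 17 \left(- \frac{27}{2}\right) = 119 \left(- \frac{27}{2}\right) = - \frac{3213}{2}$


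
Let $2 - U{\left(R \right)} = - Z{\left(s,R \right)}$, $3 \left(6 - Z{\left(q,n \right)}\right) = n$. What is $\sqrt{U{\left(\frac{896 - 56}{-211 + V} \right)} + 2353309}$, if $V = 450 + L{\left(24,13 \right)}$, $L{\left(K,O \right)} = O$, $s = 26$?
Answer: $\frac{\sqrt{21179843}}{3} \approx 1534.1$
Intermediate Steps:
$Z{\left(q,n \right)} = 6 - \frac{n}{3}$
$V = 463$ ($V = 450 + 13 = 463$)
$U{\left(R \right)} = 8 - \frac{R}{3}$ ($U{\left(R \right)} = 2 - - (6 - \frac{R}{3}) = 2 - \left(-6 + \frac{R}{3}\right) = 8 - \frac{R}{3}$)
$\sqrt{U{\left(\frac{896 - 56}{-211 + V} \right)} + 2353309} = \sqrt{\left(8 - \frac{\left(896 - 56\right) \frac{1}{-211 + 463}}{3}\right) + 2353309} = \sqrt{\left(8 - \frac{\left(896 - 56\right) \frac{1}{252}}{3}\right) + 2353309} = \sqrt{\left(8 - \frac{840 \cdot \frac{1}{252}}{3}\right) + 2353309} = \sqrt{\left(8 - \frac{10}{9}\right) + 2353309} = \sqrt{\frac{62}{9} + 2353309} = \sqrt{\frac{21179843}{9}} = \frac{\sqrt{21179843}}{3}$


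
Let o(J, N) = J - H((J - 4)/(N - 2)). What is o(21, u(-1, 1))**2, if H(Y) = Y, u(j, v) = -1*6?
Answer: 34225/64 ≈ 534.77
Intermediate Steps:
u(j, v) = -6
o(J, N) = J - (-4 + J)/(-2 + N) (o(J, N) = J - (J - 4)/(N - 2) = J - (-4 + J)/(-2 + N))
o(21, u(-1, 1))**2 = ((4 - 1*21 + 21*(-2 - 6))/(-2 - 6))**2 = ((4 - 21 + 21*(-8))/(-8))**2 = (-(4 - 21 - 168)/8)**2 = (-1/8*(-185))**2 = (185/8)**2 = 34225/64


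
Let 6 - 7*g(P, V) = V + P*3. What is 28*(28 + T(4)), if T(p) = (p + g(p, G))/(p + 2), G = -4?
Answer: 2404/3 ≈ 801.33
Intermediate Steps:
g(P, V) = 6/7 - 3*P/7 - V/7 (g(P, V) = 6/7 - (V + P*3)/7 = 6/7 - (V + 3*P)/7 = 6/7 + (-3*P/7 - V/7) = 6/7 - 3*P/7 - V/7)
T(p) = (10/7 + 4*p/7)/(2 + p) (T(p) = (p + (6/7 - 3*p/7 - 1/7*(-4)))/(p + 2) = (p + (6/7 - 3*p/7 + 4/7))/(2 + p) = (p + (10/7 - 3*p/7))/(2 + p) = (10/7 + 4*p/7)/(2 + p))
28*(28 + T(4)) = 28*(28 + 2*(5 + 2*4)/(7*(2 + 4))) = 28*(28 + (2/7)*(5 + 8)/6) = 28*(28 + (2/7)*(1/6)*13) = 28*(28 + 13/21) = 28*(601/21) = 2404/3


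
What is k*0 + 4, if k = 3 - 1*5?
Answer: 4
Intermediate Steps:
k = -2 (k = 3 - 5 = -2)
k*0 + 4 = -2*0 + 4 = 0 + 4 = 4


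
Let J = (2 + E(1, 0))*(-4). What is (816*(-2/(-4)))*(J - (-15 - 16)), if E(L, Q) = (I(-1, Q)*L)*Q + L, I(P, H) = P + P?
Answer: 7752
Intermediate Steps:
I(P, H) = 2*P
E(L, Q) = L - 2*L*Q (E(L, Q) = ((2*(-1))*L)*Q + L = (-2*L)*Q + L = -2*L*Q + L = L - 2*L*Q)
J = -12 (J = (2 + 1*(1 - 2*0))*(-4) = (2 + 1*(1 + 0))*(-4) = (2 + 1*1)*(-4) = (2 + 1)*(-4) = 3*(-4) = -12)
(816*(-2/(-4)))*(J - (-15 - 16)) = (816*(-2/(-4)))*(-12 - (-15 - 16)) = (816*(-2*(-1/4)))*(-12 - 1*(-31)) = (816*(1/2))*(-12 + 31) = 408*19 = 7752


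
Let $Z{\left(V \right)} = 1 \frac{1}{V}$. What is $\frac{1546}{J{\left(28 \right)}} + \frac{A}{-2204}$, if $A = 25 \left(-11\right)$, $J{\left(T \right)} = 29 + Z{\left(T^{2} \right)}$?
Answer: $\frac{2677641731}{50112348} \approx 53.433$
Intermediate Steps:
$Z{\left(V \right)} = \frac{1}{V}$
$J{\left(T \right)} = 29 + \frac{1}{T^{2}}$
$A = -275$
$\frac{1546}{J{\left(28 \right)}} + \frac{A}{-2204} = \frac{1546}{29 + \frac{1}{784}} - \frac{275}{-2204} = \frac{1546}{29 + \frac{1}{784}} - - \frac{275}{2204} = \frac{1546}{\frac{22737}{784}} + \frac{275}{2204} = 1546 \cdot \frac{784}{22737} + \frac{275}{2204} = \frac{1212064}{22737} + \frac{275}{2204} = \frac{2677641731}{50112348}$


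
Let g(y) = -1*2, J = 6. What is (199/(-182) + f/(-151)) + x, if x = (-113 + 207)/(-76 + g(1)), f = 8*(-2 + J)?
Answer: -206977/82446 ≈ -2.5105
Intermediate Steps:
f = 32 (f = 8*(-2 + 6) = 8*4 = 32)
g(y) = -2
x = -47/39 (x = (-113 + 207)/(-76 - 2) = 94/(-78) = 94*(-1/78) = -47/39 ≈ -1.2051)
(199/(-182) + f/(-151)) + x = (199/(-182) + 32/(-151)) - 47/39 = (199*(-1/182) + 32*(-1/151)) - 47/39 = (-199/182 - 32/151) - 47/39 = -35873/27482 - 47/39 = -206977/82446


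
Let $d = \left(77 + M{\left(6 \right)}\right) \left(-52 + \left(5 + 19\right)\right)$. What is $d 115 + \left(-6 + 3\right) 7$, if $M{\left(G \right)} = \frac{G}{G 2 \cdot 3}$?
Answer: $- \frac{745493}{3} \approx -2.485 \cdot 10^{5}$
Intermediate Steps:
$M{\left(G \right)} = \frac{1}{6}$ ($M{\left(G \right)} = \frac{G}{2 G 3} = \frac{G}{6 G} = G \frac{1}{6 G} = \frac{1}{6}$)
$d = - \frac{6482}{3}$ ($d = \left(77 + \frac{1}{6}\right) \left(-52 + \left(5 + 19\right)\right) = \frac{463 \left(-52 + 24\right)}{6} = \frac{463}{6} \left(-28\right) = - \frac{6482}{3} \approx -2160.7$)
$d 115 + \left(-6 + 3\right) 7 = \left(- \frac{6482}{3}\right) 115 + \left(-6 + 3\right) 7 = - \frac{745430}{3} - 21 = - \frac{745493}{3}$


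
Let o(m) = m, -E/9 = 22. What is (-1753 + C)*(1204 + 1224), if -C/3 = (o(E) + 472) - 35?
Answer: -5997160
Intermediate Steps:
E = -198 (E = -9*22 = -198)
C = -717 (C = -3*((-198 + 472) - 35) = -3*(274 - 35) = -3*239 = -717)
(-1753 + C)*(1204 + 1224) = (-1753 - 717)*(1204 + 1224) = -2470*2428 = -5997160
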